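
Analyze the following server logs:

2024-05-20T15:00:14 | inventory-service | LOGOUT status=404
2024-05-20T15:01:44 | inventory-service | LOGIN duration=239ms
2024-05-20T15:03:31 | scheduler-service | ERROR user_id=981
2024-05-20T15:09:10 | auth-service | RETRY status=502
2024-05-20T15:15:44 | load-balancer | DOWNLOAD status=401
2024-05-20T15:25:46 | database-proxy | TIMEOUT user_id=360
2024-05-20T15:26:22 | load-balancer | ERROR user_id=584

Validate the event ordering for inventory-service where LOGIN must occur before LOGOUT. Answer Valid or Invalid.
Invalid

To validate ordering:

1. Required order: LOGIN → LOGOUT
2. Rule: LOGIN must occur before LOGOUT
3. Check actual order of events for inventory-service
4. Result: Invalid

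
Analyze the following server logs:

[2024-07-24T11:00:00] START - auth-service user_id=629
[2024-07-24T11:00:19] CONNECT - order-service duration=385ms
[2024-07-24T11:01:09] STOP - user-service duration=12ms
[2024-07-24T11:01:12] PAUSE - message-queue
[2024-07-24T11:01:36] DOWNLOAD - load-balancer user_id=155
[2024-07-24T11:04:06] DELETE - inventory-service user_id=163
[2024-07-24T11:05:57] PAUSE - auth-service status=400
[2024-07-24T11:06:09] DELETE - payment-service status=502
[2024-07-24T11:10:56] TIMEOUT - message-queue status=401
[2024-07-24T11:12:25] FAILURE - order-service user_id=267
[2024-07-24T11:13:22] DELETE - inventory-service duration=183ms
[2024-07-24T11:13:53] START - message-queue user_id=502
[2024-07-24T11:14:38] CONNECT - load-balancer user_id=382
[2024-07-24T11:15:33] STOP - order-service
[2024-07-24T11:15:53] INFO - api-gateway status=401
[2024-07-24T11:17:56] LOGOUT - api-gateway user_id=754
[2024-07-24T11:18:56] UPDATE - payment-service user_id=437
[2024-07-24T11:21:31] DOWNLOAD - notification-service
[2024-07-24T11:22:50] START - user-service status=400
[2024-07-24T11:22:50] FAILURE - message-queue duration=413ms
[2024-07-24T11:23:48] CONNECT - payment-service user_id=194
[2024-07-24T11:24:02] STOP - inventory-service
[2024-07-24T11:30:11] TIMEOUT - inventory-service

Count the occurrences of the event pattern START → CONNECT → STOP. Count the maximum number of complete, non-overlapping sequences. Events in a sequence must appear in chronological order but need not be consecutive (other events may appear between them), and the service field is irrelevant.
3

To count sequences:

1. Look for pattern: START → CONNECT → STOP
2. Greedily scan the log in chronological order, matching each sequence element in turn (ignoring service)
3. Each time the full pattern completes, increment the count and restart matching from the next event
4. Complete non-overlapping sequences found: 3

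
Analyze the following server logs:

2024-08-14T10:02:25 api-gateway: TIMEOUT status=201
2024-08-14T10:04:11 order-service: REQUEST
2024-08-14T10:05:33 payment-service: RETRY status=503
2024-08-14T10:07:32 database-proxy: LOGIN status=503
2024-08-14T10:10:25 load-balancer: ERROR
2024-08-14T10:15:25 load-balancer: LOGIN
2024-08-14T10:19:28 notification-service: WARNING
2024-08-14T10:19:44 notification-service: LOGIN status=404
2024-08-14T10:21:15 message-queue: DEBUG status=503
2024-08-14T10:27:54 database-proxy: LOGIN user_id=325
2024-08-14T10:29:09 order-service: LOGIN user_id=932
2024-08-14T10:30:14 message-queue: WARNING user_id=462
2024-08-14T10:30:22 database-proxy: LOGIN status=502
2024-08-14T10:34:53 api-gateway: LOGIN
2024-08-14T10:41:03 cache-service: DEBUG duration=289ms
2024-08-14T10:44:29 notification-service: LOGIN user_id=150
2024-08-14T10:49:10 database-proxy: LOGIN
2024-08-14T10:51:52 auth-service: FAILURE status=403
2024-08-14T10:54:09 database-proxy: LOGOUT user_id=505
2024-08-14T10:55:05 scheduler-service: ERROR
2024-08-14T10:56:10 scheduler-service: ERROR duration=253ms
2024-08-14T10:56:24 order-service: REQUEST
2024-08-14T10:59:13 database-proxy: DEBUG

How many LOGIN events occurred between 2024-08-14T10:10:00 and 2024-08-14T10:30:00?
4

To count events in the time window:

1. Window boundaries: 2024-08-14T10:10:00 to 2024-08-14T10:30:00
2. Filter for LOGIN events within this window
3. Count matching events: 4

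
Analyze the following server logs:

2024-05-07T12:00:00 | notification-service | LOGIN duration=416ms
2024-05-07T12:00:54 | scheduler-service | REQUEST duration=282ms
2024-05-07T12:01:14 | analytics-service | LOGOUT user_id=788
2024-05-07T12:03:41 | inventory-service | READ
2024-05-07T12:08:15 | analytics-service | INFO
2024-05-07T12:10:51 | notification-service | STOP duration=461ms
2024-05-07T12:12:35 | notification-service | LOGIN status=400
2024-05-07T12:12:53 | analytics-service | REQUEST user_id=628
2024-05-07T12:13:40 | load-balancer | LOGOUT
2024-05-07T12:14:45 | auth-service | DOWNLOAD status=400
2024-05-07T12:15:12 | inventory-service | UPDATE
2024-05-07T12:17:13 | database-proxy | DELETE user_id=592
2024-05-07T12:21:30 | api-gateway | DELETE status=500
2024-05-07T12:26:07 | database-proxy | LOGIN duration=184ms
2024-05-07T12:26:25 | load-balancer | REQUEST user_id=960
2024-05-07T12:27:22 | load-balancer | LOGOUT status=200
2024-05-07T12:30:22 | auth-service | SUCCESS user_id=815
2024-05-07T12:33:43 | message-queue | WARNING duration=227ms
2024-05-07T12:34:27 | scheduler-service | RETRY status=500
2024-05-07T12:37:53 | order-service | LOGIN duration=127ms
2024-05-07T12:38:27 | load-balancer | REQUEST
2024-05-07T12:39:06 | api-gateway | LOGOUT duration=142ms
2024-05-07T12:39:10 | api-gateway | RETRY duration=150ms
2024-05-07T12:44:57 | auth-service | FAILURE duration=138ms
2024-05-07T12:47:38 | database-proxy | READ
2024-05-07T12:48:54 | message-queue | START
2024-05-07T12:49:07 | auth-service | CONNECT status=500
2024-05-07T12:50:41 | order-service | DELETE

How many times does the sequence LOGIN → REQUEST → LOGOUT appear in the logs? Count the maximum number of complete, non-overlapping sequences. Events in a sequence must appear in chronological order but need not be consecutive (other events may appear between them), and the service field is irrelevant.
4

To count sequences:

1. Look for pattern: LOGIN → REQUEST → LOGOUT
2. Greedily scan the log in chronological order, matching each sequence element in turn (ignoring service)
3. Each time the full pattern completes, increment the count and restart matching from the next event
4. Complete non-overlapping sequences found: 4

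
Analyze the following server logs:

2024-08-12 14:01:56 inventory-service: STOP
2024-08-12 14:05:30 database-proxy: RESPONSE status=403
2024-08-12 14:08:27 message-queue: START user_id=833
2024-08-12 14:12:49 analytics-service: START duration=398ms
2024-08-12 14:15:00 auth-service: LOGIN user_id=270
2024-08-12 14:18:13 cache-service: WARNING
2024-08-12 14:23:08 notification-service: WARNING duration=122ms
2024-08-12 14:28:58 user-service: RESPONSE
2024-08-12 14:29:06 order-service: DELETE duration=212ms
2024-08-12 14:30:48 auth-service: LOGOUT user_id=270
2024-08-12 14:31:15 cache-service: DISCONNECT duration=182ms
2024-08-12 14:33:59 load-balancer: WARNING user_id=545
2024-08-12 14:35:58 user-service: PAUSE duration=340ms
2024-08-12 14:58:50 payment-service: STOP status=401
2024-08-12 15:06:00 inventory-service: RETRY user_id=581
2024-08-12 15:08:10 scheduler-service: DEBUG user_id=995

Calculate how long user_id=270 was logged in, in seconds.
948

To calculate session duration:

1. Find LOGIN event for user_id=270: 2024-08-12 14:15:00
2. Find LOGOUT event for user_id=270: 2024-08-12 14:30:48
3. Session duration: 2024-08-12 14:30:48 - 2024-08-12 14:15:00 = 948 seconds (15 minutes)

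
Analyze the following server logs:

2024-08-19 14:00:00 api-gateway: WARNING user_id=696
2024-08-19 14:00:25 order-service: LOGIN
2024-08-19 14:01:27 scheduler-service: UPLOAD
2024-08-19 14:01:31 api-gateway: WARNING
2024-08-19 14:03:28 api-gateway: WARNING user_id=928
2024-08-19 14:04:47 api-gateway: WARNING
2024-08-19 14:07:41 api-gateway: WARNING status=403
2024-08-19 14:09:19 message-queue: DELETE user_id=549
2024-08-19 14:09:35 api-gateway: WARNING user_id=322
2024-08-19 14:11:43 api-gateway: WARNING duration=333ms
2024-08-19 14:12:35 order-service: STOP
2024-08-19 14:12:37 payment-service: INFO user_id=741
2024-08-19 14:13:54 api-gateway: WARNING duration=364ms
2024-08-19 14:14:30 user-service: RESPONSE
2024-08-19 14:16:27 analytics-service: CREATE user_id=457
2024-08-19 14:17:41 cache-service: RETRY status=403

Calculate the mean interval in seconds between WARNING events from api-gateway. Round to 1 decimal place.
119.1

To calculate average interval:

1. Find all WARNING events for api-gateway in order
2. Calculate time gaps between consecutive events
3. Compute mean of gaps: 834 / 7 = 119.1 seconds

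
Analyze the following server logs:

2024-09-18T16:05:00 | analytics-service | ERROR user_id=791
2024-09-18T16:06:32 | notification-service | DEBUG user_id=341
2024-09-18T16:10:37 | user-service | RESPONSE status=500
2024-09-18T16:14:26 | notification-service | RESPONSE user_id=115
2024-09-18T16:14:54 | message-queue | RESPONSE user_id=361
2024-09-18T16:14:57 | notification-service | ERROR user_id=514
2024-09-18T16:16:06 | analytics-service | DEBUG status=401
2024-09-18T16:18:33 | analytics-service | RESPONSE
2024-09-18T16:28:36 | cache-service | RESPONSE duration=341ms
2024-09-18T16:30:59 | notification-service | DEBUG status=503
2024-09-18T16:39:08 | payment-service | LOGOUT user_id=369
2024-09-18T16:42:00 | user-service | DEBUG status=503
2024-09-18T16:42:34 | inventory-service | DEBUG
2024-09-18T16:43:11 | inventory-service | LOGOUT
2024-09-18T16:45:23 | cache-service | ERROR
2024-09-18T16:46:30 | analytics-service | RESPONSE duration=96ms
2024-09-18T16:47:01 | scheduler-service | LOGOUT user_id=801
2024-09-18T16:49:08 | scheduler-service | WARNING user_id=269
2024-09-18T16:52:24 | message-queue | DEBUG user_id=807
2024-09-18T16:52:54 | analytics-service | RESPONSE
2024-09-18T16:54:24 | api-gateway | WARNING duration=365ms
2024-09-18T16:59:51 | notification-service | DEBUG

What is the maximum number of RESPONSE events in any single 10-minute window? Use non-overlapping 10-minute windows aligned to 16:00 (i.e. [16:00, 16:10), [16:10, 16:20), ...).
4

To find the burst window:

1. Divide the log period into non-overlapping 10-minute windows starting at 16:00
2. Count RESPONSE events in each window
3. Find the window with maximum count
4. Maximum events in a window: 4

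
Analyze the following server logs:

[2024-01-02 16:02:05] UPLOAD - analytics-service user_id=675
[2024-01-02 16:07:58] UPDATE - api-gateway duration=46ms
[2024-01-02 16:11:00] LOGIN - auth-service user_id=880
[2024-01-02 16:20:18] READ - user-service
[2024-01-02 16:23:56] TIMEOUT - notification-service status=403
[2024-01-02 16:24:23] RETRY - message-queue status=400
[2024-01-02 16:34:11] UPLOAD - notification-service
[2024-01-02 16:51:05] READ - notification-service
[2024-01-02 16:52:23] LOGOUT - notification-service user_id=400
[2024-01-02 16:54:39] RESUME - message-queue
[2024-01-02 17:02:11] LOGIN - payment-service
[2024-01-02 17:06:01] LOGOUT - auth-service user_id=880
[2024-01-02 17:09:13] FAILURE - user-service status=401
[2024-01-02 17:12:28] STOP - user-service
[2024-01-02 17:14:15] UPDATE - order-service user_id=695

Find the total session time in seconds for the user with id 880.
3301

To calculate session duration:

1. Find LOGIN event for user_id=880: 2024-01-02 16:11:00
2. Find LOGOUT event for user_id=880: 2024-01-02 17:06:01
3. Session duration: 2024-01-02 17:06:01 - 2024-01-02 16:11:00 = 3301 seconds (55 minutes)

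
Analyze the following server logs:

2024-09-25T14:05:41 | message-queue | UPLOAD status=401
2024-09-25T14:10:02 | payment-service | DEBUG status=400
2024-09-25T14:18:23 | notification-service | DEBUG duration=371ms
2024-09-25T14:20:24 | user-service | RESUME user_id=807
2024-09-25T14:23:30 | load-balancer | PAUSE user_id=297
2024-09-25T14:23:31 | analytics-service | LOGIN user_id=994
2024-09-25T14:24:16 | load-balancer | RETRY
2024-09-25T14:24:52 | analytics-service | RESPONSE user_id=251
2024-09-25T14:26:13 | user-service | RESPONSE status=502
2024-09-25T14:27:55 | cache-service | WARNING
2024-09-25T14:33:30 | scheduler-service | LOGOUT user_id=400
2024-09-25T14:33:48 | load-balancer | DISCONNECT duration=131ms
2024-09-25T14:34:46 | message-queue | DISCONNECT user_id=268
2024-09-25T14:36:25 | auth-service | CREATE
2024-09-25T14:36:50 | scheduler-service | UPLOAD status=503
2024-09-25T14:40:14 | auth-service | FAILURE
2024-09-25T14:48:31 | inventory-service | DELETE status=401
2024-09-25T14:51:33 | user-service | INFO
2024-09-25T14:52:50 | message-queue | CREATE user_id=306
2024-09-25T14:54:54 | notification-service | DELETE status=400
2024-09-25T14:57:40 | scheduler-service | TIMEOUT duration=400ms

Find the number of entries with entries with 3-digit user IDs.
7

To find matching entries:

1. Pattern to match: entries with 3-digit user IDs
2. Scan each log entry for the pattern
3. Count matches: 7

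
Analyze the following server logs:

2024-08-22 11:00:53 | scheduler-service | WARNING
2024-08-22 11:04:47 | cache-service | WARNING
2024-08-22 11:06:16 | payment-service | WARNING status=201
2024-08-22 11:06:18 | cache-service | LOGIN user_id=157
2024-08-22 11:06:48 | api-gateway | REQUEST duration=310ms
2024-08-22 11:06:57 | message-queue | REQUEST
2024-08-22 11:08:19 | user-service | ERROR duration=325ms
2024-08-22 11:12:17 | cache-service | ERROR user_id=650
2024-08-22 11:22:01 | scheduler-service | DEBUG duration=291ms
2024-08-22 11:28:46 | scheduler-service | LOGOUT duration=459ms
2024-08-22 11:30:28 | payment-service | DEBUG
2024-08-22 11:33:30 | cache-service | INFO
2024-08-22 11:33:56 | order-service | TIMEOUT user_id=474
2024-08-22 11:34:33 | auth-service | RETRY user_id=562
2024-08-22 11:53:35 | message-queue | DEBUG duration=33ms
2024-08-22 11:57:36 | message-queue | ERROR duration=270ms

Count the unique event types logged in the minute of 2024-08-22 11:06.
3

To count unique event types:

1. Filter events in the minute starting at 2024-08-22 11:06
2. Extract event types from matching entries
3. Count unique types: 3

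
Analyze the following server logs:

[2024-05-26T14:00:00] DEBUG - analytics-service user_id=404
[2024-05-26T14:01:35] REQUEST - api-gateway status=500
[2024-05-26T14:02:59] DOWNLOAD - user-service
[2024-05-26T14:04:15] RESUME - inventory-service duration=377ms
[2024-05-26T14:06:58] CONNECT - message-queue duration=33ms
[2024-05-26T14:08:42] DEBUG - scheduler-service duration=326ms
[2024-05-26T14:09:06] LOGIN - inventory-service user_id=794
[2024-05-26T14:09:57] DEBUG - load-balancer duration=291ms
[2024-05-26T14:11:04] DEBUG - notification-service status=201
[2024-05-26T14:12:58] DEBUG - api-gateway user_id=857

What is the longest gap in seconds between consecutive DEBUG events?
522

To find the longest gap:

1. Extract all DEBUG events in chronological order
2. Calculate time differences between consecutive events
3. Find the maximum difference
4. Longest gap: 522 seconds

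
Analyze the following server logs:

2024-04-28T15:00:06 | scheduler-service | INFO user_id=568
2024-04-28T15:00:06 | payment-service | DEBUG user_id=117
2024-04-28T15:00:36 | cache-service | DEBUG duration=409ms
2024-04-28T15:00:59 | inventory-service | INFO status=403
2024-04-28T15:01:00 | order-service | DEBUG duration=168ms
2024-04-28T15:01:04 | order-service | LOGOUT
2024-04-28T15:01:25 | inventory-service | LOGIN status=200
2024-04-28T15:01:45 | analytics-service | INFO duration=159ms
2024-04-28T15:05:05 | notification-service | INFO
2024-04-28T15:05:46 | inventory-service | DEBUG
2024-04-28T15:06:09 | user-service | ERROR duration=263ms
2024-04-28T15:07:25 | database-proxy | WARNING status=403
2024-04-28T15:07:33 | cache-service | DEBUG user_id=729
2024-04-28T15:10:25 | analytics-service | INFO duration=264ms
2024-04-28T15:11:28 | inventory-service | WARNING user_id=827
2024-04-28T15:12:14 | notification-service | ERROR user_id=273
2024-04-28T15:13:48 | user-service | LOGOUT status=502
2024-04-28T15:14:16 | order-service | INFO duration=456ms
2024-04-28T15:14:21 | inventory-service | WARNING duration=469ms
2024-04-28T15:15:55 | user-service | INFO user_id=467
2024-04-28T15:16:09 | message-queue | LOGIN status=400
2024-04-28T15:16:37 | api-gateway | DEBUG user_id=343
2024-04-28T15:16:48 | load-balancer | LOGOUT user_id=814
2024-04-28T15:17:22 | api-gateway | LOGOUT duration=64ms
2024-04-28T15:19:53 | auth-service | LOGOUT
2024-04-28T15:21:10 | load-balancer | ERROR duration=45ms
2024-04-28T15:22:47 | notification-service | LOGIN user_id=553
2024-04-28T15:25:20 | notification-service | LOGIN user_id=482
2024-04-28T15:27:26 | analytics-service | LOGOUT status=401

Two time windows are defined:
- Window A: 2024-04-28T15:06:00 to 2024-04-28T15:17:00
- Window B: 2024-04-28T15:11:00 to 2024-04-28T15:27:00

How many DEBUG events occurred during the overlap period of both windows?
1

To find overlap events:

1. Window A: 2024-04-28T15:06:00 to 2024-04-28T15:17:00
2. Window B: 2024-04-28T15:11:00 to 2024-04-28T15:27:00
3. Overlap period: 2024-04-28T15:11:00 to 2024-04-28T15:17:00
4. Count DEBUG events in overlap: 1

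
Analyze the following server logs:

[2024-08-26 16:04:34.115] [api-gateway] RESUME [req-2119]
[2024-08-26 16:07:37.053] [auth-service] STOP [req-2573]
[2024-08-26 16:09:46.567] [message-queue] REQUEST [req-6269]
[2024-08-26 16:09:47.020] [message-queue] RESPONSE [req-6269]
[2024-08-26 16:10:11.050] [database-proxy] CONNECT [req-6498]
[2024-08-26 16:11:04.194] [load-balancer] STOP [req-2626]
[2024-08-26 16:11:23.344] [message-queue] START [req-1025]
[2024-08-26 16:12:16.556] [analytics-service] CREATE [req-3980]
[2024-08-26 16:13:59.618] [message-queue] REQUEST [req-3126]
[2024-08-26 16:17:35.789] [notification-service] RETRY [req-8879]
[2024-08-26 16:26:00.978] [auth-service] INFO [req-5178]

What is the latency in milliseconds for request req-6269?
453

To calculate latency:

1. Find REQUEST with id req-6269: 2024-08-26 16:09:46.567
2. Find RESPONSE with id req-6269: 2024-08-26 16:09:47.020
3. Latency: 2024-08-26 16:09:47.020 - 2024-08-26 16:09:46.567 = 453ms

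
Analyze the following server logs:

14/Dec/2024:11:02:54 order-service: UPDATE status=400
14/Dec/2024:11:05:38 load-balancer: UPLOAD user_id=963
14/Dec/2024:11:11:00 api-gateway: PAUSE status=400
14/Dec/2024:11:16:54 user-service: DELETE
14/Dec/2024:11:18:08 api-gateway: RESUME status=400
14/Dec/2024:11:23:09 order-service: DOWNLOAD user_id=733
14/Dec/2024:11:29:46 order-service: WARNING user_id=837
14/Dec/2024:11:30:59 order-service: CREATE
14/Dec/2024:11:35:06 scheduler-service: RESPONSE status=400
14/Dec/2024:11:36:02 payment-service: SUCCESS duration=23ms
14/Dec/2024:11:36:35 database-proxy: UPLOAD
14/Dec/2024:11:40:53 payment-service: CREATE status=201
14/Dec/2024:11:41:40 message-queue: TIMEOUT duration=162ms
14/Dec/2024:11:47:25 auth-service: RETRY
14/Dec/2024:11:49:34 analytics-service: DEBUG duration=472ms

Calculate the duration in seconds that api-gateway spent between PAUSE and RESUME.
428

To calculate state duration:

1. Find PAUSE event for api-gateway: 14/Dec/2024:11:11:00
2. Find RESUME event for api-gateway: 14/Dec/2024:11:18:08
3. Calculate duration: 14/Dec/2024:11:18:08 - 14/Dec/2024:11:11:00 = 428 seconds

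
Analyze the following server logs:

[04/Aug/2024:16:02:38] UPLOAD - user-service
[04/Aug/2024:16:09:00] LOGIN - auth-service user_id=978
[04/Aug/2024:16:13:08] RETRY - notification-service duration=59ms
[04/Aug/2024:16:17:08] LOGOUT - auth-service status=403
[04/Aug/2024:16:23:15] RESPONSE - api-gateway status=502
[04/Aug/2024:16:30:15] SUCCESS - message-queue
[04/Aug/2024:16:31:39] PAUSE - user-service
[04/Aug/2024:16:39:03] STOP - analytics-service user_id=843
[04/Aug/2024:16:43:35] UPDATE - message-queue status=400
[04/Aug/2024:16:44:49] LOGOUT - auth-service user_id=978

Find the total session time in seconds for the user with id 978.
2149

To calculate session duration:

1. Find LOGIN event for user_id=978: 04/Aug/2024:16:09:00
2. Find LOGOUT event for user_id=978: 04/Aug/2024:16:44:49
3. Session duration: 04/Aug/2024:16:44:49 - 04/Aug/2024:16:09:00 = 2149 seconds (35 minutes)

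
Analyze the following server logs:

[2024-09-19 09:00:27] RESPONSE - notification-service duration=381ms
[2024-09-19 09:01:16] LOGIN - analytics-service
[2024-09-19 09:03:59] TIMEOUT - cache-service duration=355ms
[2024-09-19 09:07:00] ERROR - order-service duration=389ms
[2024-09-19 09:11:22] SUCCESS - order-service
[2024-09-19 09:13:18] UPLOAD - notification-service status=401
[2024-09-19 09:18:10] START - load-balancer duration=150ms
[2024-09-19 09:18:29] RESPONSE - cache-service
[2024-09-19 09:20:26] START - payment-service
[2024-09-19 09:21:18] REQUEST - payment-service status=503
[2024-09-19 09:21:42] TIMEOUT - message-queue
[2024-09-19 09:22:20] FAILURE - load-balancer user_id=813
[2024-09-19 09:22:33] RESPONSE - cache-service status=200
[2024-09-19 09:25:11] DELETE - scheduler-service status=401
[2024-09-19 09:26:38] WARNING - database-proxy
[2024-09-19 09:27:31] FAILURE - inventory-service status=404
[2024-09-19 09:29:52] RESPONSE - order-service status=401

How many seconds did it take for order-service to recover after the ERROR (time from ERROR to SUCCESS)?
262

To calculate recovery time:

1. Find ERROR event for order-service: 2024-09-19 09:07:00
2. Find next SUCCESS event for order-service: 2024-09-19 09:11:22
3. Recovery time: 2024-09-19 09:11:22 - 2024-09-19 09:07:00 = 262 seconds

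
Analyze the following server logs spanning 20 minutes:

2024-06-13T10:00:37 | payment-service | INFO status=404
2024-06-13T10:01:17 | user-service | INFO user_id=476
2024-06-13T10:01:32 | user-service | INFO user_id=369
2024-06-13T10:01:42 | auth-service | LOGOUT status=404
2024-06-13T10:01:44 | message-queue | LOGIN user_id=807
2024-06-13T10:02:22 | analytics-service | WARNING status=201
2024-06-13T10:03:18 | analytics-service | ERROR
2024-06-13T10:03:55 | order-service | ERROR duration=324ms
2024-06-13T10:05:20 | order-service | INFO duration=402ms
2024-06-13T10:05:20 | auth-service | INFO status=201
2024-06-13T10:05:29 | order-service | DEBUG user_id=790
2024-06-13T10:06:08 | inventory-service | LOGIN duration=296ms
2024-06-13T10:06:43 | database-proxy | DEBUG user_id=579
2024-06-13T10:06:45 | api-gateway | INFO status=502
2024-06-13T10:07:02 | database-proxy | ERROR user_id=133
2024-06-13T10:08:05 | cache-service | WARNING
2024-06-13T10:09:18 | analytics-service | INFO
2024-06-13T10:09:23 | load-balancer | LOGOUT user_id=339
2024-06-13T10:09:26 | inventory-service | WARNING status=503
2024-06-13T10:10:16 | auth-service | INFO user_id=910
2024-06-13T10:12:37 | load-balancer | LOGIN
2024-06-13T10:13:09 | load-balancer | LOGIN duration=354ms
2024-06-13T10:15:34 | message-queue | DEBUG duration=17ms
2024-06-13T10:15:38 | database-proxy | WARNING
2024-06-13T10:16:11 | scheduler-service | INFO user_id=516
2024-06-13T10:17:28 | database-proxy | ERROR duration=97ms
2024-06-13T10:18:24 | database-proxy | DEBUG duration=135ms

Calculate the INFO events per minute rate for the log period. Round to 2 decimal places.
0.45

To calculate the rate:

1. Count total INFO events: 9
2. Total time period: 20 minutes
3. Rate = 9 / 20 = 0.45 events per minute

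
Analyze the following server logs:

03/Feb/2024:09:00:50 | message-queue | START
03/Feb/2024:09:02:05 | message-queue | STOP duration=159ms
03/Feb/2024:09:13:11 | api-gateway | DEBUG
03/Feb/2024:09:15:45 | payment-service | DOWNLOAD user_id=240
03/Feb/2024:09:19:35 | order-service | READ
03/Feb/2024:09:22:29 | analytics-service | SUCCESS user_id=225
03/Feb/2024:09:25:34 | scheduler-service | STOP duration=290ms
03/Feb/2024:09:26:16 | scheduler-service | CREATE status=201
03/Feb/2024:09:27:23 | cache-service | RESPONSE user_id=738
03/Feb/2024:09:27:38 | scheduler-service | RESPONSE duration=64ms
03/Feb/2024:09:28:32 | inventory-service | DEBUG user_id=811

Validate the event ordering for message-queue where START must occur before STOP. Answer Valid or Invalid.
Valid

To validate ordering:

1. Required order: START → STOP
2. Rule: START must occur before STOP
3. Check actual order of events for message-queue
4. Result: Valid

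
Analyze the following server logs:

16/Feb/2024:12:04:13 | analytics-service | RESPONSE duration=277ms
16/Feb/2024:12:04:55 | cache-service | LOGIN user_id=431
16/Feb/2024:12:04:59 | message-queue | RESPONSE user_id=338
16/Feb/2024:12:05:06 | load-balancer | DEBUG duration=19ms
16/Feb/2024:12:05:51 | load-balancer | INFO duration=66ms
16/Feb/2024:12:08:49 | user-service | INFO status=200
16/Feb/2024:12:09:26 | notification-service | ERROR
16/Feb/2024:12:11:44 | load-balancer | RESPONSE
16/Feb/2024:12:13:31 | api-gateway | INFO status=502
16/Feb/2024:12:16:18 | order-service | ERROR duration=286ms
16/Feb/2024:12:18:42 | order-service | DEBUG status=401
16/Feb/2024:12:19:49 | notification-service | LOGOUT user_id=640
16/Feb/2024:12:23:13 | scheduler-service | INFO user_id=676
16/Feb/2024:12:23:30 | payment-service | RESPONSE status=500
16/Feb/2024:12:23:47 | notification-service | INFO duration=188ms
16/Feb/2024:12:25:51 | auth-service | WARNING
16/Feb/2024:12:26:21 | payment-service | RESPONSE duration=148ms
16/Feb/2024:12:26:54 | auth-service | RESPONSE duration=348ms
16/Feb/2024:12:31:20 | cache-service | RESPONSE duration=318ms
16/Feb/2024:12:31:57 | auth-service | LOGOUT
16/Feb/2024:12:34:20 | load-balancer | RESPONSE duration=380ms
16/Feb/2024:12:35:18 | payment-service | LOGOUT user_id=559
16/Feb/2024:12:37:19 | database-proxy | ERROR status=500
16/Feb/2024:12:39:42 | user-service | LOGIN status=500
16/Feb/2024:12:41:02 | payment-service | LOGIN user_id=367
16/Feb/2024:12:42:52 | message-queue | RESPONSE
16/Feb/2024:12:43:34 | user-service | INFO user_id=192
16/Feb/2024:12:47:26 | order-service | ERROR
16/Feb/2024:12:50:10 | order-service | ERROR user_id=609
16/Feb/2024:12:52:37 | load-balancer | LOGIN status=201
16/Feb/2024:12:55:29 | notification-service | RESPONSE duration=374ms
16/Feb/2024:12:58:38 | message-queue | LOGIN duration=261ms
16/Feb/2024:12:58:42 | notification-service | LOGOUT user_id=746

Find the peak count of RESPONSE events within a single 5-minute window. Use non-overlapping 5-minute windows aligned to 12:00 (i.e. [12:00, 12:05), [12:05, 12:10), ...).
2

To find the burst window:

1. Divide the log period into non-overlapping 5-minute windows starting at 12:00
2. Count RESPONSE events in each window
3. Find the window with maximum count
4. Maximum events in a window: 2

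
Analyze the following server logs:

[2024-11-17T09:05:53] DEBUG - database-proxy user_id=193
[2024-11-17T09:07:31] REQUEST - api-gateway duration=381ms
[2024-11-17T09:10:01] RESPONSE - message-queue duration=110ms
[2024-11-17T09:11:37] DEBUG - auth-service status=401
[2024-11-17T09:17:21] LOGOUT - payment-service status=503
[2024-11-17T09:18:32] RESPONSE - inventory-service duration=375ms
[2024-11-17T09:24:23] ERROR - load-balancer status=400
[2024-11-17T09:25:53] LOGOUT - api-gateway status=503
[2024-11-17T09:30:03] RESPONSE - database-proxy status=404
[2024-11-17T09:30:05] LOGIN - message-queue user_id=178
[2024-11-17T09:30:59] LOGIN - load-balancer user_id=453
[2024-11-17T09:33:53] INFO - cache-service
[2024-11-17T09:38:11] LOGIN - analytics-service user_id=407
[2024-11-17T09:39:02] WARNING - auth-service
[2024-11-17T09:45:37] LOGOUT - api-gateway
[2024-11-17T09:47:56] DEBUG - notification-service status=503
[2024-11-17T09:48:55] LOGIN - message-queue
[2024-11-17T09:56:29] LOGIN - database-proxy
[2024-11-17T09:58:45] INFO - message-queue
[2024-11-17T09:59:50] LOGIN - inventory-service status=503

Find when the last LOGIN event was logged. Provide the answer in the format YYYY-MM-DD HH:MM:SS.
2024-11-17 09:59:50

To find the last event:

1. Filter for all LOGIN events
2. Sort by timestamp
3. Select the last one
4. Timestamp: 2024-11-17 09:59:50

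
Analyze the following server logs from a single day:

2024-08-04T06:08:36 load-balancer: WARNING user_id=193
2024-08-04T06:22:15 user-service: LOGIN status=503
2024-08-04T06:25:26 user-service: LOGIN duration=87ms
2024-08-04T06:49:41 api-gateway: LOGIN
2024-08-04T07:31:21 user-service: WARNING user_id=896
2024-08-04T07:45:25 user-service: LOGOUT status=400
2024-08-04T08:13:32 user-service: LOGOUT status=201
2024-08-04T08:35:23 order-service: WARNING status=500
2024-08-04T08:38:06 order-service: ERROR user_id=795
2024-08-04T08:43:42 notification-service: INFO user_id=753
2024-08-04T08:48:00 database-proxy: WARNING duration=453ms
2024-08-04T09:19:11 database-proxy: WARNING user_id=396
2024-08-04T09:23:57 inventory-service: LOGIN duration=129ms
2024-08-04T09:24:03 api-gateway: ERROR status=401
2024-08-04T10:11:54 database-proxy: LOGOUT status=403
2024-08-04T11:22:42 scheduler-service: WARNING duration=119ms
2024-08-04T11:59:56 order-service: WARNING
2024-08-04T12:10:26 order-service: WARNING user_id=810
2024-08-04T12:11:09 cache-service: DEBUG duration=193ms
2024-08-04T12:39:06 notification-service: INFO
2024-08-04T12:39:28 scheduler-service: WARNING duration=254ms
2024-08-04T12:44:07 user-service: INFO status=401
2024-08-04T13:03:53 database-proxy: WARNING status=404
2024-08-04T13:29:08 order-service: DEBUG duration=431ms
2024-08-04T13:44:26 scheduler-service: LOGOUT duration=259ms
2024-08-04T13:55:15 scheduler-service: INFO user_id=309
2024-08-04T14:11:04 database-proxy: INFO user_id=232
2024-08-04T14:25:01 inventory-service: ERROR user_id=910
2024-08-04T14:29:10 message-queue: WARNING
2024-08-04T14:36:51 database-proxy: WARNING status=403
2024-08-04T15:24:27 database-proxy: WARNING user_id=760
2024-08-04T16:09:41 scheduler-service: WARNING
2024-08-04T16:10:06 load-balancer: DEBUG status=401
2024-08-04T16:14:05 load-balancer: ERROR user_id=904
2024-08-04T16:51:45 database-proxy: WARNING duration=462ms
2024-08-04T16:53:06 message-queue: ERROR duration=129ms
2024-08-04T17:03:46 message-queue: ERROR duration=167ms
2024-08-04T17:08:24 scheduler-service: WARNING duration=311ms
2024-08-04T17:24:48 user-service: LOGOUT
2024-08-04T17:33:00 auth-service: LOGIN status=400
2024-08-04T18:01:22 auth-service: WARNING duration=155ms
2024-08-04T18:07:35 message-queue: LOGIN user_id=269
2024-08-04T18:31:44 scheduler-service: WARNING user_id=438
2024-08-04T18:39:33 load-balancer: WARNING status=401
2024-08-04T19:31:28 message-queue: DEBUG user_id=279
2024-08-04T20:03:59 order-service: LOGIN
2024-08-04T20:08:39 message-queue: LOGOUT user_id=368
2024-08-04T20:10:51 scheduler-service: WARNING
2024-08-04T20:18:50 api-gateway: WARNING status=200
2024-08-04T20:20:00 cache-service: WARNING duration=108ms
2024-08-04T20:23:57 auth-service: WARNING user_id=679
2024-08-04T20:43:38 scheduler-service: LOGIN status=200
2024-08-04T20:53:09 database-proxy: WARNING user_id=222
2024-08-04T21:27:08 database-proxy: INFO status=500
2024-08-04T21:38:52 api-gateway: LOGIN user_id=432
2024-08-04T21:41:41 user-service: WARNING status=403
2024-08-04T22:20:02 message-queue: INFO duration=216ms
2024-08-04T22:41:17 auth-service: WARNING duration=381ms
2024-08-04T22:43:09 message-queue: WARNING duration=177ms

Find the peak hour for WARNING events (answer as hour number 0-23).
20

To find the peak hour:

1. Group all WARNING events by hour
2. Count events in each hour
3. Find hour with maximum count
4. Peak hour: 20 (with 5 events)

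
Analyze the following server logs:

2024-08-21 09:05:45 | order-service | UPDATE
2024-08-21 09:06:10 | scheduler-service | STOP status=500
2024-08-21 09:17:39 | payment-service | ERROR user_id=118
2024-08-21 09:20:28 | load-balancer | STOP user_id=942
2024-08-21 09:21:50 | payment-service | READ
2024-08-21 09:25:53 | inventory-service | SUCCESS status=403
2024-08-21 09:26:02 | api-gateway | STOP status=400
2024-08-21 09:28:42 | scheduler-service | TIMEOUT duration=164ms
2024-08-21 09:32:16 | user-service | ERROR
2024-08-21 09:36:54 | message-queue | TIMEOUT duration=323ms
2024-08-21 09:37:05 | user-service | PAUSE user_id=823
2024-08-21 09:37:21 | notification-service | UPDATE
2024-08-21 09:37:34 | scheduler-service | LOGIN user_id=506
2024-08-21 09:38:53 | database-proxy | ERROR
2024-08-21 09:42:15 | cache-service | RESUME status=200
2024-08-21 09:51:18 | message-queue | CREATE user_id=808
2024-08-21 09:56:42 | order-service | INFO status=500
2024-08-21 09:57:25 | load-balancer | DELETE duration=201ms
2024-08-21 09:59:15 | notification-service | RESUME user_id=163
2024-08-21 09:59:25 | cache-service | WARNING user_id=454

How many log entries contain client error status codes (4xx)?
2

To find matching entries:

1. Pattern to match: client error status codes (4xx)
2. Scan each log entry for the pattern
3. Count matches: 2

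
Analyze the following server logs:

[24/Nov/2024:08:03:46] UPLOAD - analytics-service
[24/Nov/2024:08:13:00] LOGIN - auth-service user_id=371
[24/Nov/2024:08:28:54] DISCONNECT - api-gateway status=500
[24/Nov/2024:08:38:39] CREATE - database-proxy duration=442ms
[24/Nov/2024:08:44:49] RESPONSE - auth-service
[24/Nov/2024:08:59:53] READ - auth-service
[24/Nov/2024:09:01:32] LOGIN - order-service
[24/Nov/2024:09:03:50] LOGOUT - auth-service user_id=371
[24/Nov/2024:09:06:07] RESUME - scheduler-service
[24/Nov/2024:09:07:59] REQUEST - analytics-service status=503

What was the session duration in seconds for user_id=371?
3050

To calculate session duration:

1. Find LOGIN event for user_id=371: 24/Nov/2024:08:13:00
2. Find LOGOUT event for user_id=371: 24/Nov/2024:09:03:50
3. Session duration: 24/Nov/2024:09:03:50 - 24/Nov/2024:08:13:00 = 3050 seconds (50 minutes)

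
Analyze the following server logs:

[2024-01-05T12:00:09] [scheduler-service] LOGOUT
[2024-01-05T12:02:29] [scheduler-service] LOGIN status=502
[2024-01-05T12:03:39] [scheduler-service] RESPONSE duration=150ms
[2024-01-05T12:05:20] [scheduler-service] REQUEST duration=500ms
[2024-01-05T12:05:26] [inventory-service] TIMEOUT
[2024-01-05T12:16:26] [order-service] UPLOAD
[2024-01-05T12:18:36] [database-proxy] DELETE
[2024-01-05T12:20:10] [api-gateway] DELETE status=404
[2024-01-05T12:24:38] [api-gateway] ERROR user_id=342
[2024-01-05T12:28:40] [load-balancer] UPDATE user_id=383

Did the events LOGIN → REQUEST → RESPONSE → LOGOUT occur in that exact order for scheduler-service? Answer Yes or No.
No

To verify sequence order:

1. Find all events in sequence LOGIN → REQUEST → RESPONSE → LOGOUT for scheduler-service
2. Extract their timestamps
3. Check if timestamps are in ascending order
4. Result: No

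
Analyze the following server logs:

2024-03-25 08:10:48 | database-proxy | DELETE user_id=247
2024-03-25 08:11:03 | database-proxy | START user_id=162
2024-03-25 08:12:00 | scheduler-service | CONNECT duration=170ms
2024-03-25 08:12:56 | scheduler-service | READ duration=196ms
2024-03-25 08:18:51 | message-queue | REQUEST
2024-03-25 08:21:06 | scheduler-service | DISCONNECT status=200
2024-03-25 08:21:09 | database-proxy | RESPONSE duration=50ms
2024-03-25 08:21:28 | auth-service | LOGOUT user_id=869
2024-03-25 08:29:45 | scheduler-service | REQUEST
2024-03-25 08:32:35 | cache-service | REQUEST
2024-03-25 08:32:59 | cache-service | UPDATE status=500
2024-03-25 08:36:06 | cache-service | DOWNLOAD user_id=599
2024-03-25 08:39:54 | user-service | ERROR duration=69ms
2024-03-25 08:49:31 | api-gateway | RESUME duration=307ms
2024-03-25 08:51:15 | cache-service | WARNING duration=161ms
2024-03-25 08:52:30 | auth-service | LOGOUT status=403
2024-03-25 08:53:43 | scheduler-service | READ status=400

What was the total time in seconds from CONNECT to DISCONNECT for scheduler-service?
546

To calculate state duration:

1. Find CONNECT event for scheduler-service: 2024-03-25 08:12:00
2. Find DISCONNECT event for scheduler-service: 2024-03-25 08:21:06
3. Calculate duration: 2024-03-25 08:21:06 - 2024-03-25 08:12:00 = 546 seconds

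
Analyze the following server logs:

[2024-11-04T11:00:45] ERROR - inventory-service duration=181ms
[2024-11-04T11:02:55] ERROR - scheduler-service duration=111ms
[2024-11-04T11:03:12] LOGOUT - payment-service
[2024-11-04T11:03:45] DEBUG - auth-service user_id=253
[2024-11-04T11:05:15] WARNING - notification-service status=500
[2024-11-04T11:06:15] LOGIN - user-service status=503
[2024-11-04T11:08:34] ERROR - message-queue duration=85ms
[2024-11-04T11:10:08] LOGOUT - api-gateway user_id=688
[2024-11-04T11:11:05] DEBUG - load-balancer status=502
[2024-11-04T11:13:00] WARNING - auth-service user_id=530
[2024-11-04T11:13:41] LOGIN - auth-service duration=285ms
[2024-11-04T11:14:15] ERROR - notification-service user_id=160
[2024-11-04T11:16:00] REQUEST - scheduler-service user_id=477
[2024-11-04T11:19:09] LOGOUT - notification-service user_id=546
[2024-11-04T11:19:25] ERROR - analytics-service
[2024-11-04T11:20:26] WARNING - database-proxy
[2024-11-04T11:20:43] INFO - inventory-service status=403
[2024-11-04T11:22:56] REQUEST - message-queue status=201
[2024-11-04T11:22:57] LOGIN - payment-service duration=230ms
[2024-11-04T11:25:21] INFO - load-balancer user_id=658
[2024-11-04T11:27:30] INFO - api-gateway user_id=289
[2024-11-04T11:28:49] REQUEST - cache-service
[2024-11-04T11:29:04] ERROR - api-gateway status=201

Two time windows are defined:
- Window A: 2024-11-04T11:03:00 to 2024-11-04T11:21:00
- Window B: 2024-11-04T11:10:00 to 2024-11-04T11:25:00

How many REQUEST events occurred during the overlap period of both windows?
1

To find overlap events:

1. Window A: 2024-11-04T11:03:00 to 2024-11-04T11:21:00
2. Window B: 2024-11-04T11:10:00 to 2024-11-04T11:25:00
3. Overlap period: 2024-11-04T11:10:00 to 2024-11-04T11:21:00
4. Count REQUEST events in overlap: 1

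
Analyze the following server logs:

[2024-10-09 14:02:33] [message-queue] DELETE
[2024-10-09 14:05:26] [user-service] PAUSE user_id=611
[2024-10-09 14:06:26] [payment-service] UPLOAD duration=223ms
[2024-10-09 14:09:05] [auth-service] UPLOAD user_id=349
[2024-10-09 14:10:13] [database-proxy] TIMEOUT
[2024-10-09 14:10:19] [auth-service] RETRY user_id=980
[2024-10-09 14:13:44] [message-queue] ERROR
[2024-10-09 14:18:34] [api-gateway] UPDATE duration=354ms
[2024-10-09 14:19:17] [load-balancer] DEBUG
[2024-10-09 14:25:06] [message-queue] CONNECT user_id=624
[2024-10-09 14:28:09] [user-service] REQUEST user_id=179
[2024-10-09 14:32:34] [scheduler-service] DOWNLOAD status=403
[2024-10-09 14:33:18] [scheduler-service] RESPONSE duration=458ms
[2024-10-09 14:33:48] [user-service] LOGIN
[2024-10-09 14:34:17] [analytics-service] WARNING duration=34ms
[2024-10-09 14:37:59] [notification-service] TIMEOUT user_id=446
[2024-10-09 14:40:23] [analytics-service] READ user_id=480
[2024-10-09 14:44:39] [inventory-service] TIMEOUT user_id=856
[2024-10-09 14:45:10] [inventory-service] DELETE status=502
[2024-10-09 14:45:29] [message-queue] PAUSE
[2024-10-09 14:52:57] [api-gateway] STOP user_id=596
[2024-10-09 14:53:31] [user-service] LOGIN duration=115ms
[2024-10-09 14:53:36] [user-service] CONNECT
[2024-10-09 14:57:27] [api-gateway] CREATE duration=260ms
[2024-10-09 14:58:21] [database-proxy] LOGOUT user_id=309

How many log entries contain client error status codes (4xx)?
1

To find matching entries:

1. Pattern to match: client error status codes (4xx)
2. Scan each log entry for the pattern
3. Count matches: 1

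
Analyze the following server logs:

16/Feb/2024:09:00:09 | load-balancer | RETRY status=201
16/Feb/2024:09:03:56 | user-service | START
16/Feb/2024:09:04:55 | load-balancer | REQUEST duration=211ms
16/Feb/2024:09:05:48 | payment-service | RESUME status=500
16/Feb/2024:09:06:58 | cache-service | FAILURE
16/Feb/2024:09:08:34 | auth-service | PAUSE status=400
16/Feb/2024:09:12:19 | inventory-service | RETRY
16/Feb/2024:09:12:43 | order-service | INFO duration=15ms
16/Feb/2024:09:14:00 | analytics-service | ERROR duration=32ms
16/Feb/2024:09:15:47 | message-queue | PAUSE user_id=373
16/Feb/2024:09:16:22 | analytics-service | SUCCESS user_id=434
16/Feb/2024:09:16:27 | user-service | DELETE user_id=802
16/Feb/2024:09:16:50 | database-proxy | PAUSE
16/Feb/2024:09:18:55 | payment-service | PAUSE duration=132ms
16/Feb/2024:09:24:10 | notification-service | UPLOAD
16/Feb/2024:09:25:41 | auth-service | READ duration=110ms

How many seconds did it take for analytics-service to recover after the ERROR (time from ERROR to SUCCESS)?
142

To calculate recovery time:

1. Find ERROR event for analytics-service: 16/Feb/2024:09:14:00
2. Find next SUCCESS event for analytics-service: 16/Feb/2024:09:16:22
3. Recovery time: 16/Feb/2024:09:16:22 - 16/Feb/2024:09:14:00 = 142 seconds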